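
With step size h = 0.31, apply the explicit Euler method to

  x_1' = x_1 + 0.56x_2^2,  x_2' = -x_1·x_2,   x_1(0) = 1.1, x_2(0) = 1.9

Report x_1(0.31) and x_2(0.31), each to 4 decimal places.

Euler on (x_1,x_2): x_1_{n+1} = x_1_n + h·x_1', x_2_{n+1} = x_2_n + h·x_2'.
0.000000: (1.100000, 1.900000); f=(3.121600, -2.090000) → (2.067696, 1.252100)
(x_1(0.31), x_2(0.31)) ≈ (2.0677, 1.2521)

2.0677, 1.2521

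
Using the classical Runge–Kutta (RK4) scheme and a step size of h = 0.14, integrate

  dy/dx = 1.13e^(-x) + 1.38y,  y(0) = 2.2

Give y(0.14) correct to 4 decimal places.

RK4: k1 = f(x_n, y_n); k2 = f(x_n + h/2, y_n + (h/2)·k1); k3 = f(x_n + h/2, y_n + (h/2)·k2); k4 = f(x_n + h, y_n + h·k3); y_{n+1} = y_n + (h/6)·(k1 + 2k2 + 2k3 + k4).
x=0.000000, y=2.200000:
  k1 = f(0.000000, 2.200000) = 4.166000
  k2 = f(0.070000, 2.491620) = 4.492041
  k3 = f(0.070000, 2.514443) = 4.523536
  k4 = f(0.140000, 2.833295) = 4.892322
  y ← 2.200000 + (0.14/6)·(k1 + 2k2 + 2k3 + k4) = 2.832088
y(0.14) ≈ 2.8321

2.8321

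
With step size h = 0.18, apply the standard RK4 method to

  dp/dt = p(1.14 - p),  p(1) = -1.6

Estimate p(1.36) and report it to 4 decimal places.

RK4: k1 = f(t_n, p_n); k2 = f(t_n + h/2, p_n + (h/2)·k1); k3 = f(t_n + h/2, p_n + (h/2)·k2); k4 = f(t_n + h, p_n + h·k3); p_{n+1} = p_n + (h/6)·(k1 + 2k2 + 2k3 + k4).
t=1.000000, p=-1.600000:
  k1 = f(1.000000, -1.600000) = -4.384000
  k2 = f(1.090000, -1.994560) = -6.252068
  k3 = f(1.090000, -2.162686) = -7.142673
  k4 = f(1.180000, -2.885681) = -11.616833
  p ← -1.600000 + (0.18/6)·(k1 + 2k2 + 2k3 + k4) = -2.883709
t=1.180000, p=-2.883709:
  k1 = f(1.180000, -2.883709) = -11.603209
  k2 = f(1.270000, -3.927998) = -19.907089
  k3 = f(1.270000, -4.675347) = -27.188770
  k4 = f(1.360000, -7.777688) = -69.358995
  p ← -2.883709 + (0.18/6)·(k1 + 2k2 + 2k3 + k4) = -8.138327
p(1.36) ≈ -8.1383

-8.1383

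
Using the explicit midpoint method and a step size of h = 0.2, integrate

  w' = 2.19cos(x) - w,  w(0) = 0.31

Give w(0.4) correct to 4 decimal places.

0.9054

Midpoint: k1 = f(x_n, w_n); k2 = f(x_n + h/2, w_n + (h/2)·k1); w_{n+1} = w_n + h·k2.
x=0.000000, w=0.310000:
  k1 = f(0.000000, 0.310000) = 1.880000
  k2 = f(0.100000, 0.498000) = 1.681059
  w ← 0.310000 + 0.2·1.681059 = 0.646212
x=0.200000, w=0.646212:
  k1 = f(0.200000, 0.646212) = 1.500134
  k2 = f(0.300000, 0.796225) = 1.295962
  w ← 0.646212 + 0.2·1.295962 = 0.905404
w(0.4) ≈ 0.9054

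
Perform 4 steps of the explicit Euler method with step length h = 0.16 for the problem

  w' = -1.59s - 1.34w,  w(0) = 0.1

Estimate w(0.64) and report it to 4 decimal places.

-0.1731

Euler: w_{n+1} = w_n + h·f(s_n, w_n).
s=0.000000, w=0.100000: f=-0.134000 → w ← 0.100000 + 0.16·(-0.134000) = 0.078560
s=0.160000, w=0.078560: f=-0.359670 → w ← 0.078560 + 0.16·(-0.359670) = 0.021013
s=0.320000, w=0.021013: f=-0.536957 → w ← 0.021013 + 0.16·(-0.536957) = -0.064900
s=0.480000, w=-0.064900: f=-0.676233 → w ← -0.064900 + 0.16·(-0.676233) = -0.173098
w(0.64) ≈ -0.1731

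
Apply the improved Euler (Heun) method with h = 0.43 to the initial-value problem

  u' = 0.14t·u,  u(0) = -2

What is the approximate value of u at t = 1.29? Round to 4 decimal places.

Heun: k1 = f(t_n, u_n); k2 = f(t_n + h, u_n + h·k1); u_{n+1} = u_n + (h/2)·(k1 + k2).
t=0.000000, u=-2.000000:
  k1 = f(0.000000, -2.000000) = 0.000000
  k2 = f(0.430000, -2.000000) = -0.120400
  u ← -2.000000 + (0.43/2)·(0.000000 + (-0.120400)) = -2.025886
t=0.430000, u=-2.025886:
  k1 = f(0.430000, -2.025886) = -0.121958
  k2 = f(0.860000, -2.078328) = -0.250231
  u ← -2.025886 + (0.43/2)·(-0.121958 + (-0.250231)) = -2.105907
t=0.860000, u=-2.105907:
  k1 = f(0.860000, -2.105907) = -0.253551
  k2 = f(1.290000, -2.214934) = -0.400017
  u ← -2.105907 + (0.43/2)·(-0.253551 + (-0.400017)) = -2.246424
u(1.29) ≈ -2.2464

-2.2464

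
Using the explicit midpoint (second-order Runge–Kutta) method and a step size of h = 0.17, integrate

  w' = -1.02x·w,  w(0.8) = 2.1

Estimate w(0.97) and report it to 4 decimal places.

1.8001

Midpoint: k1 = f(x_n, w_n); k2 = f(x_n + h/2, w_n + (h/2)·k1); w_{n+1} = w_n + h·k2.
x=0.800000, w=2.100000:
  k1 = f(0.800000, 2.100000) = -1.713600
  k2 = f(0.885000, 1.954344) = -1.764186
  w ← 2.100000 + 0.17·(-1.764186) = 1.800088
w(0.97) ≈ 1.8001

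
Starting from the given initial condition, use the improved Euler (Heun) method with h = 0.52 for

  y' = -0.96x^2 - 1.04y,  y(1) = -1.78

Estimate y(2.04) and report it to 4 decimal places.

Heun: k1 = f(x_n, y_n); k2 = f(x_n + h, y_n + h·k1); y_{n+1} = y_n + (h/2)·(k1 + k2).
x=1.000000, y=-1.780000:
  k1 = f(1.000000, -1.780000) = 0.891200
  k2 = f(1.520000, -1.316576) = -0.848745
  y ← -1.780000 + (0.52/2)·(0.891200 + (-0.848745)) = -1.768962
x=1.520000, y=-1.768962:
  k1 = f(1.520000, -1.768962) = -0.378264
  k2 = f(2.040000, -1.965659) = -1.950851
  y ← -1.768962 + (0.52/2)·(-0.378264 + (-1.950851)) = -2.374531
y(2.04) ≈ -2.3745

-2.3745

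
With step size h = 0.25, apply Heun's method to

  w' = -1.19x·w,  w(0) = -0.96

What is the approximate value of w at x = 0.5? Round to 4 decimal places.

-0.8263

Heun: k1 = f(x_n, w_n); k2 = f(x_n + h, w_n + h·k1); w_{n+1} = w_n + (h/2)·(k1 + k2).
x=0.000000, w=-0.960000:
  k1 = f(0.000000, -0.960000) = 0.000000
  k2 = f(0.250000, -0.960000) = 0.285600
  w ← -0.960000 + (0.25/2)·(0.000000 + 0.285600) = -0.924300
x=0.250000, w=-0.924300:
  k1 = f(0.250000, -0.924300) = 0.274979
  k2 = f(0.500000, -0.855555) = 0.509055
  w ← -0.924300 + (0.25/2)·(0.274979 + 0.509055) = -0.826296
w(0.5) ≈ -0.8263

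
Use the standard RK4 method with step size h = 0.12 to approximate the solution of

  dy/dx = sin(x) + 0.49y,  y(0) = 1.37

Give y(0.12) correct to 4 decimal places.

1.4603

RK4: k1 = f(x_n, y_n); k2 = f(x_n + h/2, y_n + (h/2)·k1); k3 = f(x_n + h/2, y_n + (h/2)·k2); k4 = f(x_n + h, y_n + h·k3); y_{n+1} = y_n + (h/6)·(k1 + 2k2 + 2k3 + k4).
x=0.000000, y=1.370000:
  k1 = f(0.000000, 1.370000) = 0.671300
  k2 = f(0.060000, 1.410278) = 0.751000
  k3 = f(0.060000, 1.415060) = 0.753343
  k4 = f(0.120000, 1.460401) = 0.835309
  y ← 1.370000 + (0.12/6)·(k1 + 2k2 + 2k3 + k4) = 1.460306
y(0.12) ≈ 1.4603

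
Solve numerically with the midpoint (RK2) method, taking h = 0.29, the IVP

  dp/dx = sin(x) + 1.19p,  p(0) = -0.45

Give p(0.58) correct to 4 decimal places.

Midpoint: k1 = f(x_n, p_n); k2 = f(x_n + h/2, p_n + (h/2)·k1); p_{n+1} = p_n + h·k2.
x=0.000000, p=-0.450000:
  k1 = f(0.000000, -0.450000) = -0.535500
  k2 = f(0.145000, -0.527648) = -0.483408
  p ← -0.450000 + 0.29·(-0.483408) = -0.590188
x=0.290000, p=-0.590188:
  k1 = f(0.290000, -0.590188) = -0.416372
  k2 = f(0.435000, -0.650562) = -0.352759
  p ← -0.590188 + 0.29·(-0.352759) = -0.692488
p(0.58) ≈ -0.6925

-0.6925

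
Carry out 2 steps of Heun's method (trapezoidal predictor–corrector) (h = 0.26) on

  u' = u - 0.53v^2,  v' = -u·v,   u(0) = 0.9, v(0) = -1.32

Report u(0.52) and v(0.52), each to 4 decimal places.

1.0812, -0.8130

Heun on (u,v): k1 = f(t_n, state_n); k2 = f(t_n + h, state_n + h·k1); state_{n+1} = state_n + (h/2)·(k1 + k2).
0.000000: (0.900000, -1.320000)
  k1 = (-0.023472, 1.188000)
  predictor → (0.893897, -1.011120)
  k2 = (0.352045, 0.903837)
  → (0.942714, -1.048061)
0.260000: (0.942714, -1.048061)
  k1 = (0.360545, 0.988022)
  predictor → (1.036456, -0.791175)
  k2 = (0.704698, 0.820019)
  → (1.081196, -0.813016)
(u(0.52), v(0.52)) ≈ (1.0812, -0.8130)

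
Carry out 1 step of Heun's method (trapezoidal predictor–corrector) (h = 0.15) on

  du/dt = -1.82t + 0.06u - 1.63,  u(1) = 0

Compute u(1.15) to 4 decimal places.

-0.5403

Heun: k1 = f(t_n, u_n); k2 = f(t_n + h, u_n + h·k1); u_{n+1} = u_n + (h/2)·(k1 + k2).
t=1.000000, u=0.000000:
  k1 = f(1.000000, 0.000000) = -3.450000
  k2 = f(1.150000, -0.517500) = -3.754050
  u ← 0.000000 + (0.15/2)·(-3.450000 + (-3.754050)) = -0.540304
u(1.15) ≈ -0.5403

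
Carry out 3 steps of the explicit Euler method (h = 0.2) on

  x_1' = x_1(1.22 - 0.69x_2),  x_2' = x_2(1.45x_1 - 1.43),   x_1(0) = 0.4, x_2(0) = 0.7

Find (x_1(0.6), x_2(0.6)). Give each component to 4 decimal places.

0.6282, 0.4276

Euler on (x_1,x_2): x_1_{n+1} = x_1_n + h·x_1', x_2_{n+1} = x_2_n + h·x_2'.
0.000000: (0.400000, 0.700000); f=(0.294800, -0.595000) → (0.458960, 0.581000)
0.200000: (0.458960, 0.581000); f=(0.375939, -0.444179) → (0.534148, 0.492164)
0.400000: (0.534148, 0.492164); f=(0.470267, -0.322607) → (0.628201, 0.427643)
(x_1(0.6), x_2(0.6)) ≈ (0.6282, 0.4276)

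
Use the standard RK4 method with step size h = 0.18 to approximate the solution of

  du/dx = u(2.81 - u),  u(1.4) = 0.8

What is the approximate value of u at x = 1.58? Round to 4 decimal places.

RK4: k1 = f(x_n, u_n); k2 = f(x_n + h/2, u_n + (h/2)·k1); k3 = f(x_n + h/2, u_n + (h/2)·k2); k4 = f(x_n + h, u_n + h·k3); u_{n+1} = u_n + (h/6)·(k1 + 2k2 + 2k3 + k4).
x=1.400000, u=0.800000:
  k1 = f(1.400000, 0.800000) = 1.608000
  k2 = f(1.490000, 0.944720) = 1.762167
  k3 = f(1.490000, 0.958595) = 1.774748
  k4 = f(1.580000, 1.119455) = 1.892489
  u ← 0.800000 + (0.18/6)·(k1 + 2k2 + 2k3 + k4) = 1.117230
u(1.58) ≈ 1.1172

1.1172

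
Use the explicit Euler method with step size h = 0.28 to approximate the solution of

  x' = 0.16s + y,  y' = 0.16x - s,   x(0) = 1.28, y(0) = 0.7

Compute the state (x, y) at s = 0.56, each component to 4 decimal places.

1.7006, 0.7451

Euler on (x,y): x_{n+1} = x_n + h·x', y_{n+1} = y_n + h·y'.
0.000000: (1.280000, 0.700000); f=(0.700000, 0.204800) → (1.476000, 0.757344)
0.280000: (1.476000, 0.757344); f=(0.802144, -0.043840) → (1.700600, 0.745069)
(x(0.56), y(0.56)) ≈ (1.7006, 0.7451)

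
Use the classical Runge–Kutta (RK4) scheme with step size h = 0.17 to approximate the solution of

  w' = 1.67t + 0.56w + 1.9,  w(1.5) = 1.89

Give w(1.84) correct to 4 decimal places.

4.0391

RK4: k1 = f(t_n, w_n); k2 = f(t_n + h/2, w_n + (h/2)·k1); k3 = f(t_n + h/2, w_n + (h/2)·k2); k4 = f(t_n + h, w_n + h·k3); w_{n+1} = w_n + (h/6)·(k1 + 2k2 + 2k3 + k4).
t=1.500000, w=1.890000:
  k1 = f(1.500000, 1.890000) = 5.463400
  k2 = f(1.585000, 2.354389) = 5.865408
  k3 = f(1.585000, 2.388560) = 5.884543
  k4 = f(1.670000, 2.890372) = 6.307509
  w ← 1.890000 + (0.17/6)·(k1 + 2k2 + 2k3 + k4) = 2.889340
t=1.670000, w=2.889340:
  k1 = f(1.670000, 2.889340) = 6.306930
  k2 = f(1.755000, 3.425429) = 6.749090
  k3 = f(1.755000, 3.463012) = 6.770137
  k4 = f(1.840000, 4.040263) = 7.235347
  w ← 2.889340 + (0.17/6)·(k1 + 2k2 + 2k3 + k4) = 4.039127
w(1.84) ≈ 4.0391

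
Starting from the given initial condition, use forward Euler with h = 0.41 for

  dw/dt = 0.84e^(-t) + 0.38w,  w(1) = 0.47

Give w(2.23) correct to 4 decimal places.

Euler: w_{n+1} = w_n + h·f(t_n, w_n).
t=1.000000, w=0.470000: f=0.487619 → w ← 0.470000 + 0.41·0.487619 = 0.669924
t=1.410000, w=0.669924: f=0.459651 → w ← 0.669924 + 0.41·0.459651 = 0.858381
t=1.820000, w=0.858381: f=0.462286 → w ← 0.858381 + 0.41·0.462286 = 1.047918
w(2.23) ≈ 1.0479

1.0479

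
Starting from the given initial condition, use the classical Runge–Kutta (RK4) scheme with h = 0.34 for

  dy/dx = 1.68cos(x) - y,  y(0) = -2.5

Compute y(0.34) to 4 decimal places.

RK4: k1 = f(x_n, y_n); k2 = f(x_n + h/2, y_n + (h/2)·k1); k3 = f(x_n + h/2, y_n + (h/2)·k2); k4 = f(x_n + h, y_n + h·k3); y_{n+1} = y_n + (h/6)·(k1 + 2k2 + 2k3 + k4).
x=0.000000, y=-2.500000:
  k1 = f(0.000000, -2.500000) = 4.180000
  k2 = f(0.170000, -1.789400) = 3.445182
  k3 = f(0.170000, -1.914319) = 3.570101
  k4 = f(0.340000, -1.286166) = 2.869993
  y ← -2.500000 + (0.34/6)·(k1 + 2k2 + 2k3 + k4) = -1.305435
y(0.34) ≈ -1.3054

-1.3054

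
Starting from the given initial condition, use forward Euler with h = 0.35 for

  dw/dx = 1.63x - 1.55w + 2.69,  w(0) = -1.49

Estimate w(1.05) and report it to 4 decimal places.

1.9173

Euler: w_{n+1} = w_n + h·f(x_n, w_n).
x=0.000000, w=-1.490000: f=4.999500 → w ← -1.490000 + 0.35·4.999500 = 0.259825
x=0.350000, w=0.259825: f=2.857771 → w ← 0.259825 + 0.35·2.857771 = 1.260045
x=0.700000, w=1.260045: f=1.877930 → w ← 1.260045 + 0.35·1.877930 = 1.917321
w(1.05) ≈ 1.9173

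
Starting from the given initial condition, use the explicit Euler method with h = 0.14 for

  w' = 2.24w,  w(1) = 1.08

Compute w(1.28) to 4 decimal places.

Euler: w_{n+1} = w_n + h·f(x_n, w_n).
x=1.000000, w=1.080000: f=2.419200 → w ← 1.080000 + 0.14·2.419200 = 1.418688
x=1.140000, w=1.418688: f=3.177861 → w ← 1.418688 + 0.14·3.177861 = 1.863589
w(1.28) ≈ 1.8636

1.8636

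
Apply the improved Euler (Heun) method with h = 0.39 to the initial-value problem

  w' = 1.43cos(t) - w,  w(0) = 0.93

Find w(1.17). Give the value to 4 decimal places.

0.9754

Heun: k1 = f(t_n, w_n); k2 = f(t_n + h, w_n + h·k1); w_{n+1} = w_n + (h/2)·(k1 + k2).
t=0.000000, w=0.930000:
  k1 = f(0.000000, 0.930000) = 0.500000
  k2 = f(0.390000, 1.125000) = 0.197620
  w ← 0.930000 + (0.39/2)·(0.500000 + 0.197620) = 1.066036
t=0.390000, w=1.066036:
  k1 = f(0.390000, 1.066036) = 0.256584
  k2 = f(0.780000, 1.166104) = -0.149497
  w ← 1.066036 + (0.39/2)·(0.256584 + (-0.149497)) = 1.086918
t=0.780000, w=1.086918:
  k1 = f(0.780000, 1.086918) = -0.070311
  k2 = f(1.170000, 1.059496) = -0.501579
  w ← 1.086918 + (0.39/2)·(-0.070311 + (-0.501579)) = 0.975399
w(1.17) ≈ 0.9754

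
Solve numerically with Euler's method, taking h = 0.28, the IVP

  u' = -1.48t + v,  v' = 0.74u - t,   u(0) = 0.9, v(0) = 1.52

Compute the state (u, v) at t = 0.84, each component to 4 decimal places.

1.9881, 2.0956

Euler on (u,v): u_{n+1} = u_n + h·u', v_{n+1} = v_n + h·v'.
0.000000: (0.900000, 1.520000); f=(1.520000, 0.666000) → (1.325600, 1.706480)
0.280000: (1.325600, 1.706480); f=(1.292080, 0.700944) → (1.687382, 1.902744)
0.560000: (1.687382, 1.902744); f=(1.073944, 0.688663) → (1.988087, 2.095570)
(u(0.84), v(0.84)) ≈ (1.9881, 2.0956)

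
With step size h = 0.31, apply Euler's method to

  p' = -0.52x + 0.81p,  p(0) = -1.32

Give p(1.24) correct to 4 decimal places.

Euler: p_{n+1} = p_n + h·f(x_n, p_n).
x=0.000000, p=-1.320000: f=-1.069200 → p ← -1.320000 + 0.31·(-1.069200) = -1.651452
x=0.310000, p=-1.651452: f=-1.498876 → p ← -1.651452 + 0.31·(-1.498876) = -2.116104
x=0.620000, p=-2.116104: f=-2.036444 → p ← -2.116104 + 0.31·(-2.036444) = -2.747401
x=0.930000, p=-2.747401: f=-2.708995 → p ← -2.747401 + 0.31·(-2.708995) = -3.587190
p(1.24) ≈ -3.5872

-3.5872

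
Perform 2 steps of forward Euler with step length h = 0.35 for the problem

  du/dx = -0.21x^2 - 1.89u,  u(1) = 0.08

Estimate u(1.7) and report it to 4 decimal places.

-0.1497

Euler: u_{n+1} = u_n + h·f(x_n, u_n).
x=1.000000, u=0.080000: f=-0.361200 → u ← 0.080000 + 0.35·(-0.361200) = -0.046420
x=1.350000, u=-0.046420: f=-0.294991 → u ← -0.046420 + 0.35·(-0.294991) = -0.149667
u(1.7) ≈ -0.1497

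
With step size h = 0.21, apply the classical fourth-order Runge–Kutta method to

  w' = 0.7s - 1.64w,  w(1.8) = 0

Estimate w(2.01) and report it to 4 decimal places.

0.2376

RK4: k1 = f(s_n, w_n); k2 = f(s_n + h/2, w_n + (h/2)·k1); k3 = f(s_n + h/2, w_n + (h/2)·k2); k4 = f(s_n + h, w_n + h·k3); w_{n+1} = w_n + (h/6)·(k1 + 2k2 + 2k3 + k4).
s=1.800000, w=0.000000:
  k1 = f(1.800000, 0.000000) = 1.260000
  k2 = f(1.905000, 0.132300) = 1.116528
  k3 = f(1.905000, 0.117235) = 1.141234
  k4 = f(2.010000, 0.239659) = 1.013959
  w ← 0.000000 + (0.21/6)·(k1 + 2k2 + 2k3 + k4) = 0.237632
w(2.01) ≈ 0.2376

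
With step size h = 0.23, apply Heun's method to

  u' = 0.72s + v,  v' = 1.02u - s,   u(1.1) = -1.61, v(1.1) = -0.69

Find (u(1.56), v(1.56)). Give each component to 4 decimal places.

Heun on (u,v): k1 = f(s_n, state_n); k2 = f(s_n + h, state_n + h·k1); state_{n+1} = state_n + (h/2)·(k1 + k2).
1.100000: (-1.610000, -0.690000)
  k1 = (0.102000, -2.742200)
  predictor → (-1.586540, -1.320706)
  k2 = (-0.363106, -2.948271)
  → (-1.640027, -1.344404)
1.330000: (-1.640027, -1.344404)
  k1 = (-0.386804, -3.002828)
  predictor → (-1.728992, -2.035055)
  k2 = (-0.911855, -3.323572)
  → (-1.789373, -2.071940)
(u(1.56), v(1.56)) ≈ (-1.7894, -2.0719)

-1.7894, -2.0719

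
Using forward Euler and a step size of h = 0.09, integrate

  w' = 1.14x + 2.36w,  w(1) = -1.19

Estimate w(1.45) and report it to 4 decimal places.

Euler: w_{n+1} = w_n + h·f(x_n, w_n).
x=1.000000, w=-1.190000: f=-1.668400 → w ← -1.190000 + 0.09·(-1.668400) = -1.340156
x=1.090000, w=-1.340156: f=-1.920168 → w ← -1.340156 + 0.09·(-1.920168) = -1.512971
x=1.180000, w=-1.512971: f=-2.225412 → w ← -1.512971 + 0.09·(-2.225412) = -1.713258
x=1.270000, w=-1.713258: f=-2.595489 → w ← -1.713258 + 0.09·(-2.595489) = -1.946852
x=1.360000, w=-1.946852: f=-3.044171 → w ← -1.946852 + 0.09·(-3.044171) = -2.220828
w(1.45) ≈ -2.2208

-2.2208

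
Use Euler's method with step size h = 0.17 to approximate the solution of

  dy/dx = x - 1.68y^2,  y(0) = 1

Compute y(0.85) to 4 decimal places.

Euler: y_{n+1} = y_n + h·f(x_n, y_n).
x=0.000000, y=1.000000: f=-1.680000 → y ← 1.000000 + 0.17·(-1.680000) = 0.714400
x=0.170000, y=0.714400: f=-0.687417 → y ← 0.714400 + 0.17·(-0.687417) = 0.597539
x=0.340000, y=0.597539: f=-0.259849 → y ← 0.597539 + 0.17·(-0.259849) = 0.553365
x=0.510000, y=0.553365: f=-0.004437 → y ← 0.553365 + 0.17·(-0.004437) = 0.552610
x=0.680000, y=0.552610: f=0.166964 → y ← 0.552610 + 0.17·0.166964 = 0.580994
y(0.85) ≈ 0.5810

0.5810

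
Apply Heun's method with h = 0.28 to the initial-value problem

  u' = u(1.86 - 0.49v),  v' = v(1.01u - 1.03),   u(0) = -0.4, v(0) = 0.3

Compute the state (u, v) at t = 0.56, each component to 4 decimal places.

Heun on (u,v): k1 = f(t_n, state_n); k2 = f(t_n + h, state_n + h·k1); state_{n+1} = state_n + (h/2)·(k1 + k2).
0.000000: (-0.400000, 0.300000)
  k1 = (-0.685200, -0.430200)
  predictor → (-0.591856, 0.179544)
  k2 = (-1.048783, -0.292257)
  → (-0.642758, 0.198856)
0.280000: (-0.642758, 0.198856)
  k1 = (-1.132899, -0.333916)
  predictor → (-0.959969, 0.105360)
  k2 = (-1.735983, -0.210674)
  → (-1.044401, 0.122613)
(u(0.56), v(0.56)) ≈ (-1.0444, 0.1226)

-1.0444, 0.1226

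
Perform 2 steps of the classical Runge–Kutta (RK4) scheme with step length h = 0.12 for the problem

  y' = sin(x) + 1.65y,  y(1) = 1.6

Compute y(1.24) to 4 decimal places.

RK4: k1 = f(x_n, y_n); k2 = f(x_n + h/2, y_n + (h/2)·k1); k3 = f(x_n + h/2, y_n + (h/2)·k2); k4 = f(x_n + h, y_n + h·k3); y_{n+1} = y_n + (h/6)·(k1 + 2k2 + 2k3 + k4).
x=1.000000, y=1.600000:
  k1 = f(1.000000, 1.600000) = 3.481471
  k2 = f(1.060000, 1.808888) = 3.857021
  k3 = f(1.060000, 1.831421) = 3.894201
  k4 = f(1.120000, 2.067304) = 4.311152
  y ← 1.600000 + (0.12/6)·(k1 + 2k2 + 2k3 + k4) = 2.065901
x=1.120000, y=2.065901:
  k1 = f(1.120000, 2.065901) = 4.308838
  k2 = f(1.180000, 2.324432) = 4.759918
  k3 = f(1.180000, 2.351496) = 4.804575
  k4 = f(1.240000, 2.642450) = 5.305827
  y ← 2.065901 + (0.12/6)·(k1 + 2k2 + 2k3 + k4) = 2.640774
y(1.24) ≈ 2.6408

2.6408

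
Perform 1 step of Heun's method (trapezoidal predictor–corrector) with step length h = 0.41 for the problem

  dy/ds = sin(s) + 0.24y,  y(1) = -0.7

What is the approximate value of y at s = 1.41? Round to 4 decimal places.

-0.3804

Heun: k1 = f(s_n, y_n); k2 = f(s_n + h, y_n + h·k1); y_{n+1} = y_n + (h/2)·(k1 + k2).
s=1.000000, y=-0.700000:
  k1 = f(1.000000, -0.700000) = 0.673471
  k2 = f(1.410000, -0.423877) = 0.885370
  y ← -0.700000 + (0.41/2)·(0.673471 + 0.885370) = -0.380438
y(1.41) ≈ -0.3804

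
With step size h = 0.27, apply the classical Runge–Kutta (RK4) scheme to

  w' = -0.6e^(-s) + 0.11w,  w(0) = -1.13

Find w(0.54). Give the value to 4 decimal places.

RK4: k1 = f(s_n, w_n); k2 = f(s_n + h/2, w_n + (h/2)·k1); k3 = f(s_n + h/2, w_n + (h/2)·k2); k4 = f(s_n + h, w_n + h·k3); w_{n+1} = w_n + (h/6)·(k1 + 2k2 + 2k3 + k4).
s=0.000000, w=-1.130000:
  k1 = f(0.000000, -1.130000) = -0.724300
  k2 = f(0.135000, -1.227780) = -0.659285
  k3 = f(0.135000, -1.219004) = -0.658320
  k4 = f(0.270000, -1.307746) = -0.601880
  w ← -1.130000 + (0.27/6)·(k1 + 2k2 + 2k3 + k4) = -1.308263
s=0.270000, w=-1.308263:
  k1 = f(0.270000, -1.308263) = -0.601937
  k2 = f(0.405000, -1.389524) = -0.553034
  k3 = f(0.405000, -1.382922) = -0.552308
  k4 = f(0.540000, -1.457386) = -0.509961
  w ← -1.308263 + (0.27/6)·(k1 + 2k2 + 2k3 + k4) = -1.457779
w(0.54) ≈ -1.4578

-1.4578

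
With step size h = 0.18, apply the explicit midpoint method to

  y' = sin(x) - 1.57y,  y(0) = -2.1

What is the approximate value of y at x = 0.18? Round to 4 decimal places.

Midpoint: k1 = f(x_n, y_n); k2 = f(x_n + h/2, y_n + (h/2)·k1); y_{n+1} = y_n + h·k2.
x=0.000000, y=-2.100000:
  k1 = f(0.000000, -2.100000) = 3.297000
  k2 = f(0.090000, -1.803270) = 2.921012
  y ← -2.100000 + 0.18·2.921012 = -1.574218
y(0.18) ≈ -1.5742

-1.5742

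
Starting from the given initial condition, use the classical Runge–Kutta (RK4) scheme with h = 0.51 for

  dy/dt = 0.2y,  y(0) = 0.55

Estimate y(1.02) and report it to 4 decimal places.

0.6745

RK4: k1 = f(t_n, y_n); k2 = f(t_n + h/2, y_n + (h/2)·k1); k3 = f(t_n + h/2, y_n + (h/2)·k2); k4 = f(t_n + h, y_n + h·k3); y_{n+1} = y_n + (h/6)·(k1 + 2k2 + 2k3 + k4).
t=0.000000, y=0.550000:
  k1 = f(0.000000, 0.550000) = 0.110000
  k2 = f(0.255000, 0.578050) = 0.115610
  k3 = f(0.255000, 0.579481) = 0.115896
  k4 = f(0.510000, 0.609107) = 0.121821
  y ← 0.550000 + (0.51/6)·(k1 + 2k2 + 2k3 + k4) = 0.609061
t=0.510000, y=0.609061:
  k1 = f(0.510000, 0.609061) = 0.121812
  k2 = f(0.765000, 0.640123) = 0.128025
  k3 = f(0.765000, 0.641707) = 0.128341
  k4 = f(1.020000, 0.674515) = 0.134903
  y ← 0.609061 + (0.51/6)·(k1 + 2k2 + 2k3 + k4) = 0.674464
y(1.02) ≈ 0.6745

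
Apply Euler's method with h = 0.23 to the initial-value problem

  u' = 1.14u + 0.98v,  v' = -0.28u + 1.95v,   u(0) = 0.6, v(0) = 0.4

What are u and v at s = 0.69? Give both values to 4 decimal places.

1.6683, 0.9788

Euler on (u,v): u_{n+1} = u_n + h·u', v_{n+1} = v_n + h·v'.
0.000000: (0.600000, 0.400000); f=(1.076000, 0.612000) → (0.847480, 0.540760)
0.230000: (0.847480, 0.540760); f=(1.496072, 0.817188) → (1.191577, 0.728713)
0.460000: (1.191577, 0.728713); f=(2.072536, 1.087349) → (1.668260, 0.978803)
(u(0.69), v(0.69)) ≈ (1.6683, 0.9788)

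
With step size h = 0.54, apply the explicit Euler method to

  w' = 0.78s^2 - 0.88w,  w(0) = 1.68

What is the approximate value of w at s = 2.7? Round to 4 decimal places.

2.7652

Euler: w_{n+1} = w_n + h·f(s_n, w_n).
s=0.000000, w=1.680000: f=-1.478400 → w ← 1.680000 + 0.54·(-1.478400) = 0.881664
s=0.540000, w=0.881664: f=-0.548416 → w ← 0.881664 + 0.54·(-0.548416) = 0.585519
s=1.080000, w=0.585519: f=0.394535 → w ← 0.585519 + 0.54·0.394535 = 0.798568
s=1.620000, w=0.798568: f=1.344292 → w ← 0.798568 + 0.54·1.344292 = 1.524486
s=2.160000, w=1.524486: f=2.297620 → w ← 1.524486 + 0.54·2.297620 = 2.765201
w(2.7) ≈ 2.7652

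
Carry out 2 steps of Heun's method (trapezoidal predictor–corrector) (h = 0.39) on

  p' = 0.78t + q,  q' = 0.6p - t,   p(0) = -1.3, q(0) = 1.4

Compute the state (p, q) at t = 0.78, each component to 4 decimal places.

-0.2175, 0.7424

Heun on (p,q): k1 = f(t_n, state_n); k2 = f(t_n + h, state_n + h·k1); state_{n+1} = state_n + (h/2)·(k1 + k2).
0.000000: (-1.300000, 1.400000)
  k1 = (1.400000, -0.780000)
  predictor → (-0.754000, 1.095800)
  k2 = (1.400000, -0.842400)
  → (-0.754000, 1.083632)
0.390000: (-0.754000, 1.083632)
  k1 = (1.387832, -0.842400)
  predictor → (-0.212746, 0.755096)
  k2 = (1.363496, -0.907647)
  → (-0.217491, 0.742373)
(p(0.78), q(0.78)) ≈ (-0.2175, 0.7424)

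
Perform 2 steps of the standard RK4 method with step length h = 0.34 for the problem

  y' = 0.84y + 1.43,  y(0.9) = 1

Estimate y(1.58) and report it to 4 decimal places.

RK4: k1 = f(x_n, y_n); k2 = f(x_n + h/2, y_n + (h/2)·k1); k3 = f(x_n + h/2, y_n + (h/2)·k2); k4 = f(x_n + h, y_n + h·k3); y_{n+1} = y_n + (h/6)·(k1 + 2k2 + 2k3 + k4).
x=0.900000, y=1.000000:
  k1 = f(0.900000, 1.000000) = 2.270000
  k2 = f(1.070000, 1.385900) = 2.594156
  k3 = f(1.070000, 1.441007) = 2.640445
  k4 = f(1.240000, 1.897751) = 3.024111
  y ← 1.000000 + (0.34/6)·(k1 + 2k2 + 2k3 + k4) = 1.893254
x=1.240000, y=1.893254:
  k1 = f(1.240000, 1.893254) = 3.020334
  k2 = f(1.410000, 2.406711) = 3.451637
  k3 = f(1.410000, 2.480033) = 3.513228
  k4 = f(1.580000, 3.087752) = 4.023712
  y ← 1.893254 + (0.34/6)·(k1 + 2k2 + 2k3 + k4) = 3.081768
y(1.58) ≈ 3.0818

3.0818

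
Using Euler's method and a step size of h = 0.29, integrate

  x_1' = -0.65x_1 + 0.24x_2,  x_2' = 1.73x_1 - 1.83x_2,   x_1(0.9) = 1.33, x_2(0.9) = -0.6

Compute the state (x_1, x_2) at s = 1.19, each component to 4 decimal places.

1.0375, 0.3857

Euler on (x_1,x_2): x_1_{n+1} = x_1_n + h·x_1', x_2_{n+1} = x_2_n + h·x_2'.
0.900000: (1.330000, -0.600000); f=(-1.008500, 3.398900) → (1.037535, 0.385681)
(x_1(1.19), x_2(1.19)) ≈ (1.0375, 0.3857)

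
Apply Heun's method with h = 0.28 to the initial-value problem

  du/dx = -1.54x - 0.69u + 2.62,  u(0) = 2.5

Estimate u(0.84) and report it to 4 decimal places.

Heun: k1 = f(x_n, u_n); k2 = f(x_n + h, u_n + h·k1); u_{n+1} = u_n + (h/2)·(k1 + k2).
x=0.000000, u=2.500000:
  k1 = f(0.000000, 2.500000) = 0.895000
  k2 = f(0.280000, 2.750600) = 0.290886
  u ← 2.500000 + (0.28/2)·(0.895000 + 0.290886) = 2.666024
x=0.280000, u=2.666024:
  k1 = f(0.280000, 2.666024) = 0.349243
  k2 = f(0.560000, 2.763812) = -0.149430
  u ← 2.666024 + (0.28/2)·(0.349243 + (-0.149430)) = 2.693998
x=0.560000, u=2.693998:
  k1 = f(0.560000, 2.693998) = -0.101259
  k2 = f(0.840000, 2.665645) = -0.512895
  u ← 2.693998 + (0.28/2)·(-0.101259 + (-0.512895)) = 2.608016
u(0.84) ≈ 2.6080

2.6080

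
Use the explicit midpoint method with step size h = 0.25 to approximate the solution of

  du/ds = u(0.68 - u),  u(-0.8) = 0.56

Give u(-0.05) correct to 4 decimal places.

0.6024

Midpoint: k1 = f(s_n, u_n); k2 = f(s_n + h/2, u_n + (h/2)·k1); u_{n+1} = u_n + h·k2.
s=-0.800000, u=0.560000:
  k1 = f(-0.800000, 0.560000) = 0.067200
  k2 = f(-0.675000, 0.568400) = 0.063433
  u ← 0.560000 + 0.25·0.063433 = 0.575858
s=-0.550000, u=0.575858:
  k1 = f(-0.550000, 0.575858) = 0.059971
  k2 = f(-0.425000, 0.583355) = 0.056378
  u ← 0.575858 + 0.25·0.056378 = 0.589953
s=-0.300000, u=0.589953:
  k1 = f(-0.300000, 0.589953) = 0.053124
  k2 = f(-0.175000, 0.596593) = 0.049760
  u ← 0.589953 + 0.25·0.049760 = 0.602393
u(-0.05) ≈ 0.6024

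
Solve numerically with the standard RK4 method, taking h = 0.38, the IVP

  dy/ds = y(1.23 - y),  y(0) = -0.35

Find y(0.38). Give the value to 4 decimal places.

RK4: k1 = f(s_n, y_n); k2 = f(s_n + h/2, y_n + (h/2)·k1); k3 = f(s_n + h/2, y_n + (h/2)·k2); k4 = f(s_n + h, y_n + h·k3); y_{n+1} = y_n + (h/6)·(k1 + 2k2 + 2k3 + k4).
s=0.000000, y=-0.350000:
  k1 = f(0.000000, -0.350000) = -0.553000
  k2 = f(0.190000, -0.455070) = -0.766825
  k3 = f(0.190000, -0.495697) = -0.855422
  k4 = f(0.380000, -0.675060) = -1.286031
  y ← -0.350000 + (0.38/6)·(k1 + 2k2 + 2k3 + k4) = -0.671957
y(0.38) ≈ -0.6720

-0.6720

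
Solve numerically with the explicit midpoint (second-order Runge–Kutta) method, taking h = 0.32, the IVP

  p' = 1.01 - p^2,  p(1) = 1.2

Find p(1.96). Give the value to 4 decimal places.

Midpoint: k1 = f(s_n, p_n); k2 = f(s_n + h/2, p_n + (h/2)·k1); p_{n+1} = p_n + h·k2.
s=1.000000, p=1.200000:
  k1 = f(1.000000, 1.200000) = -0.430000
  k2 = f(1.160000, 1.131200) = -0.269613
  p ← 1.200000 + 0.32·(-0.269613) = 1.113724
s=1.320000, p=1.113724:
  k1 = f(1.320000, 1.113724) = -0.230380
  k2 = f(1.480000, 1.076863) = -0.149634
  p ← 1.113724 + 0.32·(-0.149634) = 1.065841
s=1.640000, p=1.065841:
  k1 = f(1.640000, 1.065841) = -0.126017
  k2 = f(1.800000, 1.045678) = -0.083443
  p ← 1.065841 + 0.32·(-0.083443) = 1.039139
p(1.96) ≈ 1.0391

1.0391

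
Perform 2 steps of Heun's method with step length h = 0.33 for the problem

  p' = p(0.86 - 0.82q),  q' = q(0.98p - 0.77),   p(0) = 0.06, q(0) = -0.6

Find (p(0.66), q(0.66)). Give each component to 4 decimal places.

0.1346, -0.3847

Heun on (p,q): k1 = f(t_n, state_n); k2 = f(t_n + h, state_n + h·k1); state_{n+1} = state_n + (h/2)·(k1 + k2).
0.000000: (0.060000, -0.600000)
  k1 = (0.081120, 0.426720)
  predictor → (0.086770, -0.459182)
  k2 = (0.107293, 0.314524)
  → (0.091088, -0.477695)
0.330000: (0.091088, -0.477695)
  k1 = (0.114016, 0.325183)
  predictor → (0.128713, -0.370384)
  k2 = (0.149786, 0.238476)
  → (0.134615, -0.384691)
(p(0.66), q(0.66)) ≈ (0.1346, -0.3847)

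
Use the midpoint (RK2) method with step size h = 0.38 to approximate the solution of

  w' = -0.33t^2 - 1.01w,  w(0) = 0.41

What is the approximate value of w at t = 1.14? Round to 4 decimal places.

Midpoint: k1 = f(t_n, w_n); k2 = f(t_n + h/2, w_n + (h/2)·k1); w_{n+1} = w_n + h·k2.
t=0.000000, w=0.410000:
  k1 = f(0.000000, 0.410000) = -0.414100
  k2 = f(0.190000, 0.331321) = -0.346547
  w ← 0.410000 + 0.38·(-0.346547) = 0.278312
t=0.380000, w=0.278312:
  k1 = f(0.380000, 0.278312) = -0.328747
  k2 = f(0.570000, 0.215850) = -0.325226
  w ← 0.278312 + 0.38·(-0.325226) = 0.154726
t=0.760000, w=0.154726:
  k1 = f(0.760000, 0.154726) = -0.346882
  k2 = f(0.950000, 0.088819) = -0.387532
  w ← 0.154726 + 0.38·(-0.387532) = 0.007464
w(1.14) ≈ 0.0075

0.0075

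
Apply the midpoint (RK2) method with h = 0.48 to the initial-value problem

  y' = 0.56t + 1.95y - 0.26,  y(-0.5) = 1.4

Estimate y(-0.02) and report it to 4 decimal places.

3.0077

Midpoint: k1 = f(t_n, y_n); k2 = f(t_n + h/2, y_n + (h/2)·k1); y_{n+1} = y_n + h·k2.
t=-0.500000, y=1.400000:
  k1 = f(-0.500000, 1.400000) = 2.190000
  k2 = f(-0.260000, 1.925600) = 3.349320
  y ← 1.400000 + 0.48·3.349320 = 3.007674
y(-0.02) ≈ 3.0077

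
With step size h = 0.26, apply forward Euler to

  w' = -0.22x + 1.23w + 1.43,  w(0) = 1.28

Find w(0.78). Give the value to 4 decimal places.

4.4034

Euler: w_{n+1} = w_n + h·f(x_n, w_n).
x=0.000000, w=1.280000: f=3.004400 → w ← 1.280000 + 0.26·3.004400 = 2.061144
x=0.260000, w=2.061144: f=3.908007 → w ← 2.061144 + 0.26·3.908007 = 3.077226
x=0.520000, w=3.077226: f=5.100588 → w ← 3.077226 + 0.26·5.100588 = 4.403379
w(0.78) ≈ 4.4034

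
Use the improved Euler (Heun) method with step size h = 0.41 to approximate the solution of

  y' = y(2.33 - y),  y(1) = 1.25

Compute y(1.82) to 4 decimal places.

Heun: k1 = f(t_n, y_n); k2 = f(t_n + h, y_n + h·k1); y_{n+1} = y_n + (h/2)·(k1 + k2).
t=1.000000, y=1.250000:
  k1 = f(1.000000, 1.250000) = 1.350000
  k2 = f(1.410000, 1.803500) = 0.949543
  y ← 1.250000 + (0.41/2)·(1.350000 + 0.949543) = 1.721406
t=1.410000, y=1.721406:
  k1 = f(1.410000, 1.721406) = 1.047637
  k2 = f(1.820000, 2.150937) = 0.385152
  y ← 1.721406 + (0.41/2)·(1.047637 + 0.385152) = 2.015128
y(1.82) ≈ 2.0151

2.0151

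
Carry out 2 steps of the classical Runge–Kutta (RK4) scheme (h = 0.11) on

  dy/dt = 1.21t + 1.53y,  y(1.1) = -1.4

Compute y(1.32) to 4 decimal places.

RK4: k1 = f(t_n, y_n); k2 = f(t_n + h/2, y_n + (h/2)·k1); k3 = f(t_n + h/2, y_n + (h/2)·k2); k4 = f(t_n + h, y_n + h·k3); y_{n+1} = y_n + (h/6)·(k1 + 2k2 + 2k3 + k4).
t=1.100000, y=-1.400000:
  k1 = f(1.100000, -1.400000) = -0.811000
  k2 = f(1.155000, -1.444605) = -0.812696
  k3 = f(1.155000, -1.444698) = -0.812838
  k4 = f(1.210000, -1.489412) = -0.814701
  y ← -1.400000 + (0.11/6)·(k1 + 2k2 + 2k3 + k4) = -1.489407
t=1.210000, y=-1.489407:
  k1 = f(1.210000, -1.489407) = -0.814693
  k2 = f(1.265000, -1.534216) = -0.816700
  k3 = f(1.265000, -1.534326) = -0.816869
  k4 = f(1.320000, -1.579263) = -0.819072
  y ← -1.489407 + (0.11/6)·(k1 + 2k2 + 2k3 + k4) = -1.579257
y(1.32) ≈ -1.5793

-1.5793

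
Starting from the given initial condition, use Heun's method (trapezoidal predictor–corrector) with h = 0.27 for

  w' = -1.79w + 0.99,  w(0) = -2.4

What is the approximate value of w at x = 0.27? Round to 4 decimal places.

-1.3177

Heun: k1 = f(x_n, w_n); k2 = f(x_n + h, w_n + h·k1); w_{n+1} = w_n + (h/2)·(k1 + k2).
x=0.000000, w=-2.400000:
  k1 = f(0.000000, -2.400000) = 5.286000
  k2 = f(0.270000, -0.972780) = 2.731276
  w ← -2.400000 + (0.27/2)·(5.286000 + 2.731276) = -1.317668
w(0.27) ≈ -1.3177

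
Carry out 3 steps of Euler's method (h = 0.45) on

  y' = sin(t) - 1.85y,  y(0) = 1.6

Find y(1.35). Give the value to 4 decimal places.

Euler: y_{n+1} = y_n + h·f(t_n, y_n).
t=0.000000, y=1.600000: f=-2.960000 → y ← 1.600000 + 0.45·(-2.960000) = 0.268000
t=0.450000, y=0.268000: f=-0.060834 → y ← 0.268000 + 0.45·(-0.060834) = 0.240624
t=0.900000, y=0.240624: f=0.338172 → y ← 0.240624 + 0.45·0.338172 = 0.392802
y(1.35) ≈ 0.3928

0.3928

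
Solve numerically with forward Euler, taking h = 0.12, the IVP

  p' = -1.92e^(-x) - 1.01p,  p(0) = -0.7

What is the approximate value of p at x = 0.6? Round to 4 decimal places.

Euler: p_{n+1} = p_n + h·f(x_n, p_n).
x=0.000000, p=-0.700000: f=-1.213000 → p ← -0.700000 + 0.12·(-1.213000) = -0.845560
x=0.120000, p=-0.845560: f=-0.848872 → p ← -0.845560 + 0.12·(-0.848872) = -0.947425
x=0.240000, p=-0.947425: f=-0.553427 → p ← -0.947425 + 0.12·(-0.553427) = -1.013836
x=0.360000, p=-1.013836: f=-0.315564 → p ← -1.013836 + 0.12·(-0.315564) = -1.051704
x=0.480000, p=-1.051704: f=-0.125844 → p ← -1.051704 + 0.12·(-0.125844) = -1.066805
p(0.6) ≈ -1.0668

-1.0668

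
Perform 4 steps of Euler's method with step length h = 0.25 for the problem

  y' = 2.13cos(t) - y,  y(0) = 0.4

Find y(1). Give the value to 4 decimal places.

Euler: y_{n+1} = y_n + h·f(t_n, y_n).
t=0.000000, y=0.400000: f=1.730000 → y ← 0.400000 + 0.25·1.730000 = 0.832500
t=0.250000, y=0.832500: f=1.231283 → y ← 0.832500 + 0.25·1.231283 = 1.140321
t=0.500000, y=1.140321: f=0.728930 → y ← 1.140321 + 0.25·0.728930 = 1.322553
t=0.750000, y=1.322553: f=0.235944 → y ← 1.322553 + 0.25·0.235944 = 1.381539
y(1) ≈ 1.3815

1.3815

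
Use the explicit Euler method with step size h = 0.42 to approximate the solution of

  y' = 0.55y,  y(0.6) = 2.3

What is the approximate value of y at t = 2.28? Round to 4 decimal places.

5.2815

Euler: y_{n+1} = y_n + h·f(t_n, y_n).
t=0.600000, y=2.300000: f=1.265000 → y ← 2.300000 + 0.42·1.265000 = 2.831300
t=1.020000, y=2.831300: f=1.557215 → y ← 2.831300 + 0.42·1.557215 = 3.485330
t=1.440000, y=3.485330: f=1.916932 → y ← 3.485330 + 0.42·1.916932 = 4.290442
t=1.860000, y=4.290442: f=2.359743 → y ← 4.290442 + 0.42·2.359743 = 5.281534
y(2.28) ≈ 5.2815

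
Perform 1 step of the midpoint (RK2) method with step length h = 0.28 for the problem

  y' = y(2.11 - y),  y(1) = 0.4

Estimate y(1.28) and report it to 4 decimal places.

Midpoint: k1 = f(t_n, y_n); k2 = f(t_n + h/2, y_n + (h/2)·k1); y_{n+1} = y_n + h·k2.
t=1.000000, y=0.400000:
  k1 = f(1.000000, 0.400000) = 0.684000
  k2 = f(1.140000, 0.495760) = 0.800276
  y ← 0.400000 + 0.28·0.800276 = 0.624077
y(1.28) ≈ 0.6241

0.6241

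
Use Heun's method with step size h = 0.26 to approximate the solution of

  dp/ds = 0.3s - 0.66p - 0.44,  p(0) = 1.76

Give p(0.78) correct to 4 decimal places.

Heun: k1 = f(s_n, p_n); k2 = f(s_n + h, p_n + h·k1); p_{n+1} = p_n + (h/2)·(k1 + k2).
s=0.000000, p=1.760000:
  k1 = f(0.000000, 1.760000) = -1.601600
  k2 = f(0.260000, 1.343584) = -1.248765
  p ← 1.760000 + (0.26/2)·(-1.601600 + (-1.248765)) = 1.389452
s=0.260000, p=1.389452:
  k1 = f(0.260000, 1.389452) = -1.279039
  k2 = f(0.520000, 1.056902) = -0.981556
  p ← 1.389452 + (0.26/2)·(-1.279039 + (-0.981556)) = 1.095575
s=0.520000, p=1.095575:
  k1 = f(0.520000, 1.095575) = -1.007080
  k2 = f(0.780000, 0.833735) = -0.756265
  p ← 1.095575 + (0.26/2)·(-1.007080 + (-0.756265)) = 0.866340
p(0.78) ≈ 0.8663

0.8663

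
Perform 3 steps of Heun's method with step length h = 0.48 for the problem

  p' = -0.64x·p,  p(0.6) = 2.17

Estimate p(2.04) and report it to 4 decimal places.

0.6748

Heun: k1 = f(x_n, p_n); k2 = f(x_n + h, p_n + h·k1); p_{n+1} = p_n + (h/2)·(k1 + k2).
x=0.600000, p=2.170000:
  k1 = f(0.600000, 2.170000) = -0.833280
  k2 = f(1.080000, 1.770026) = -1.223442
  p ← 2.170000 + (0.48/2)·(-0.833280 + (-1.223442)) = 1.676387
x=1.080000, p=1.676387:
  k1 = f(1.080000, 1.676387) = -1.158719
  k2 = f(1.560000, 1.120202) = -1.118410
  p ← 1.676387 + (0.48/2)·(-1.158719 + (-1.118410)) = 1.129876
x=1.560000, p=1.129876:
  k1 = f(1.560000, 1.129876) = -1.128068
  k2 = f(2.040000, 0.588403) = -0.768219
  p ← 1.129876 + (0.48/2)·(-1.128068 + (-0.768219)) = 0.674767
p(2.04) ≈ 0.6748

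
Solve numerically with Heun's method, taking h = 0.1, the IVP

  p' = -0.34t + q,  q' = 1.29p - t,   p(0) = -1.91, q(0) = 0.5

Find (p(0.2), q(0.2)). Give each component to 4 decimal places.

-1.8665, -0.0035

Heun on (p,q): k1 = f(t_n, state_n); k2 = f(t_n + h, state_n + h·k1); state_{n+1} = state_n + (h/2)·(k1 + k2).
0.000000: (-1.910000, 0.500000)
  k1 = (0.500000, -2.463900)
  predictor → (-1.860000, 0.253610)
  k2 = (0.219610, -2.499400)
  → (-1.874019, 0.251835)
0.100000: (-1.874019, 0.251835)
  k1 = (0.217835, -2.517485)
  predictor → (-1.852236, 0.000086)
  k2 = (-0.067914, -2.589384)
  → (-1.866523, -0.003508)
(p(0.2), q(0.2)) ≈ (-1.8665, -0.0035)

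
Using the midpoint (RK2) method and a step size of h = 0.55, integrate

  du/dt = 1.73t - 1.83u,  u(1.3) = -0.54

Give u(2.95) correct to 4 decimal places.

Midpoint: k1 = f(t_n, u_n); k2 = f(t_n + h/2, u_n + (h/2)·k1); u_{n+1} = u_n + h·k2.
t=1.300000, u=-0.540000:
  k1 = f(1.300000, -0.540000) = 3.237200
  k2 = f(1.575000, 0.350230) = 2.083829
  u ← -0.540000 + 0.55·2.083829 = 0.606106
t=1.850000, u=0.606106:
  k1 = f(1.850000, 0.606106) = 2.091326
  k2 = f(2.125000, 1.181221) = 1.514616
  u ← 0.606106 + 0.55·1.514616 = 1.439145
t=2.400000, u=1.439145:
  k1 = f(2.400000, 1.439145) = 1.518365
  k2 = f(2.675000, 1.856695) = 1.229998
  u ← 1.439145 + 0.55·1.229998 = 2.115644
u(2.95) ≈ 2.1156

2.1156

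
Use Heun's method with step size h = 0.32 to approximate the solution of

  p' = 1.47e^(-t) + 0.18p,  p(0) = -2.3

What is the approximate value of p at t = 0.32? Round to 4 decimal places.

Heun: k1 = f(t_n, p_n); k2 = f(t_n + h, p_n + h·k1); p_{n+1} = p_n + (h/2)·(k1 + k2).
t=0.000000, p=-2.300000:
  k1 = f(0.000000, -2.300000) = 1.056000
  k2 = f(0.320000, -1.962080) = 0.714265
  p ← -2.300000 + (0.32/2)·(1.056000 + 0.714265) = -2.016758
p(0.32) ≈ -2.0168

-2.0168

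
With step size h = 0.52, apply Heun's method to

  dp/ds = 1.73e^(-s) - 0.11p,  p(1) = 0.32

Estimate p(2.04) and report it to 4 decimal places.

0.6769

Heun: k1 = f(s_n, p_n); k2 = f(s_n + h, p_n + h·k1); p_{n+1} = p_n + (h/2)·(k1 + k2).
s=1.000000, p=0.320000:
  k1 = f(1.000000, 0.320000) = 0.601231
  k2 = f(1.520000, 0.632640) = 0.308781
  p ← 0.320000 + (0.52/2)·(0.601231 + 0.308781) = 0.556603
s=1.520000, p=0.556603:
  k1 = f(1.520000, 0.556603) = 0.317145
  k2 = f(2.040000, 0.721519) = 0.145583
  p ← 0.556603 + (0.52/2)·(0.317145 + 0.145583) = 0.676912
p(2.04) ≈ 0.6769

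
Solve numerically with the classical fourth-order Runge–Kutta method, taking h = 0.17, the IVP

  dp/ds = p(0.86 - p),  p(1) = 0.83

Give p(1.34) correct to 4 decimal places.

RK4: k1 = f(s_n, p_n); k2 = f(s_n + h/2, p_n + (h/2)·k1); k3 = f(s_n + h/2, p_n + (h/2)·k2); k4 = f(s_n + h, p_n + h·k3); p_{n+1} = p_n + (h/6)·(k1 + 2k2 + 2k3 + k4).
s=1.000000, p=0.830000:
  k1 = f(1.000000, 0.830000) = 0.024900
  k2 = f(1.085000, 0.832116) = 0.023202
  k3 = f(1.085000, 0.831972) = 0.023318
  k4 = f(1.170000, 0.833964) = 0.021713
  p ← 0.830000 + (0.17/6)·(k1 + 2k2 + 2k3 + k4) = 0.833957
s=1.170000, p=0.833957:
  k1 = f(1.170000, 0.833957) = 0.021719
  k2 = f(1.255000, 0.835803) = 0.020224
  k3 = f(1.255000, 0.835676) = 0.020327
  k4 = f(1.340000, 0.837412) = 0.018915
  p ← 0.833957 + (0.17/6)·(k1 + 2k2 + 2k3 + k4) = 0.837406
p(1.34) ≈ 0.8374

0.8374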